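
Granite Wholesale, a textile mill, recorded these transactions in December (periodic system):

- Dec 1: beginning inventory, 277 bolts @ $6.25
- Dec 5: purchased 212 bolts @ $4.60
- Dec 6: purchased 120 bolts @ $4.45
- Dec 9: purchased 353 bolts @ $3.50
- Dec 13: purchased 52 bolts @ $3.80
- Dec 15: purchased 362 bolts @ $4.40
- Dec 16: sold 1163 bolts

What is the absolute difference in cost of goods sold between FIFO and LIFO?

FIFO COGS: 277 @ $6.25 + 212 @ $4.60 + 120 @ $4.45 + 353 @ $3.50 + 52 @ $3.80 + 149 @ $4.40 = $5,329.15
LIFO COGS: 362 @ $4.40 + 52 @ $3.80 + 353 @ $3.50 + 120 @ $4.45 + 212 @ $4.60 + 64 @ $6.25 = $4,935.10
Difference = |$5,329.15 − $4,935.10| = $394.05

$394.05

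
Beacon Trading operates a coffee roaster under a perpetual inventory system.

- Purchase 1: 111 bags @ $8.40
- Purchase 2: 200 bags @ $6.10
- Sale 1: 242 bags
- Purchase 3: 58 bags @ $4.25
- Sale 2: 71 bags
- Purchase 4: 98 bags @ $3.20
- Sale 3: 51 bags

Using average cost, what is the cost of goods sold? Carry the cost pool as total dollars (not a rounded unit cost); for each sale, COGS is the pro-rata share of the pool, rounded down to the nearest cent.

COGS = $2,289.21

After Purchase 1: 111 on hand, pool $932.40 (≈ $8.4000 each)
After Purchase 2: 311 on hand, pool $2,152.40 (≈ $6.9209 each)
Sale 1, sell 242: 242/311 × $2,152.40 → $1,674.85
After Purchase 3: 127 on hand, pool $724.05 (≈ $5.7012 each)
Sale 2, sell 71: 71/127 × $724.05 → $404.78
After Purchase 4: 154 on hand, pool $632.87 (≈ $4.1095 each)
Sale 3, sell 51: 51/154 × $632.87 → $209.58
Total COGS = $1,674.85 + $404.78 + $209.58 = $2,289.21
Ending inventory (cost pool remaining) = $423.29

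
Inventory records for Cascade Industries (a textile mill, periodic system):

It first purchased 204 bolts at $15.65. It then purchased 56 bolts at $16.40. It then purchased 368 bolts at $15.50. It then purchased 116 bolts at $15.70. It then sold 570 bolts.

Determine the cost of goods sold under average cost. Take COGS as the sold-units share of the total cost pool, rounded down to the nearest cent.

Sale 1, sell 570: 570/744 × $11,636.20 → $8,914.83
Ending inventory (cost pool remaining) = $2,721.37

COGS = $8,914.83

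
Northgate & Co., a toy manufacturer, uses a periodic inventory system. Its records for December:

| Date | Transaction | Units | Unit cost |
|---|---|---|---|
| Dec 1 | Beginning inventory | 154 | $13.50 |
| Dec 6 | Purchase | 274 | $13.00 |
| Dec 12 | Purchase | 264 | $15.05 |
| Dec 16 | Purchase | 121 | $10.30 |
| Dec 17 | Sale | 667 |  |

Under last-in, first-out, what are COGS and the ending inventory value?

COGS = $8,889.50; ending inventory = $1,971.00

Dec 17, 667 sold [LIFO — newest first]: 121 @ $10.30 + 264 @ $15.05 + 274 @ $13.00 + 8 @ $13.50 = $8,889.50
Ending inventory: 146 @ $13.50 = $1,971.00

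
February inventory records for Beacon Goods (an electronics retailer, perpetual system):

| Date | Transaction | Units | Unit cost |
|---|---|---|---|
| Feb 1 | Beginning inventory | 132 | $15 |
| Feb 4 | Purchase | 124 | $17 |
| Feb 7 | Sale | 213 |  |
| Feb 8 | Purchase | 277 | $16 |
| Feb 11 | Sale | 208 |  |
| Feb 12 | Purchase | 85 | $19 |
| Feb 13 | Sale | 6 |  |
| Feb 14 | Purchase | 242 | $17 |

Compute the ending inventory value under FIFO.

Feb 7, 213 sold [FIFO — oldest first]: 132 @ $15 + 81 @ $17 = $3,357
Feb 11, 208 sold [FIFO — oldest first]: 43 @ $17 + 165 @ $16 = $3,371
Feb 13, 6 sold [FIFO — oldest first]: 6 @ $16 = $96
Total COGS = $3,357 + $3,371 + $96 = $6,824
Ending inventory: 106 @ $16 + 85 @ $19 + 242 @ $17 = $7,425
Check: goods available $14,249 = COGS $6,824 + ending $7,425

Ending inventory = $7,425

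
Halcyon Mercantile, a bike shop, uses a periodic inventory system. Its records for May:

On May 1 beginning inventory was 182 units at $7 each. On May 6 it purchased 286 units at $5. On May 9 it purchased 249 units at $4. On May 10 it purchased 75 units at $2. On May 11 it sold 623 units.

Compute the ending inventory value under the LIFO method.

Ending inventory = $1,183

May 11, 623 sold [LIFO — newest first]: 75 @ $2 + 249 @ $4 + 286 @ $5 + 13 @ $7 = $2,667
Ending inventory: 169 @ $7 = $1,183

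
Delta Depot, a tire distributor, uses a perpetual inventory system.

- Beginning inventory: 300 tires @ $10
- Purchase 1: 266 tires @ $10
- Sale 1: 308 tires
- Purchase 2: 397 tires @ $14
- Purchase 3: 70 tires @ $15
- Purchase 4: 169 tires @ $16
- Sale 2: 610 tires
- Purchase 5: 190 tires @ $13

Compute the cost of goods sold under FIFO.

Sale 1 (308) [FIFO — oldest first]: 300 @ $10 + 8 @ $10 = $3,080
Sale 2 (610) [FIFO — oldest first]: 258 @ $10 + 352 @ $14 = $7,508
Total COGS = $3,080 + $7,508 = $10,588
Ending inventory: 45 @ $14 + 70 @ $15 + 169 @ $16 + 190 @ $13 = $6,854

COGS = $10,588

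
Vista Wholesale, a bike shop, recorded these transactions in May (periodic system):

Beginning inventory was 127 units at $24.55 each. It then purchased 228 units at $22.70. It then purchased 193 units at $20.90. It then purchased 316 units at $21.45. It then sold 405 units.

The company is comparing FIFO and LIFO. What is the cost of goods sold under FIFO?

COGS = $9,338.45

FIFO COGS: 127 @ $24.55 + 228 @ $22.70 + 50 @ $20.90 = $9,338.45
LIFO COGS: 316 @ $21.45 + 89 @ $20.90 = $8,638.30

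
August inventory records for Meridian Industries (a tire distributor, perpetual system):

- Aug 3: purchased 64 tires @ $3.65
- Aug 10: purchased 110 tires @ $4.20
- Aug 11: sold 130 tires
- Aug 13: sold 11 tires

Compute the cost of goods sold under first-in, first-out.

Aug 11, 130 sold [FIFO — oldest first]: 64 @ $3.65 + 66 @ $4.20 = $510.80
Aug 13, 11 sold [FIFO — oldest first]: 11 @ $4.20 = $46.20
Total COGS = $510.80 + $46.20 = $557.00
Ending inventory: 33 @ $4.20 = $138.60
Check: goods available $695.60 = COGS $557.00 + ending $138.60

COGS = $557.00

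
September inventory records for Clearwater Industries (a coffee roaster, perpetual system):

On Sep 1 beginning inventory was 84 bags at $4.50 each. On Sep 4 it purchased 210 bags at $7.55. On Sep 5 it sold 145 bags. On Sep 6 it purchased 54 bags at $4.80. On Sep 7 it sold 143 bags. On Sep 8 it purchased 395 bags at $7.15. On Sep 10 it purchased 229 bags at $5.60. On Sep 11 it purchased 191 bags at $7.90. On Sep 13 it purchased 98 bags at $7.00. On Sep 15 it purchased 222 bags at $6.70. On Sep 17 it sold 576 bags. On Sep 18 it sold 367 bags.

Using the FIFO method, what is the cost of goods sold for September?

COGS = $8,314.25

Sep 5, 145 sold [FIFO — oldest first]: 84 @ $4.50 + 61 @ $7.55 = $838.55
Sep 7, 143 sold [FIFO — oldest first]: 143 @ $7.55 = $1,079.65
Sep 17, 576 sold [FIFO — oldest first]: 6 @ $7.55 + 54 @ $4.80 + 395 @ $7.15 + 121 @ $5.60 = $3,806.35
Sep 18, 367 sold [FIFO — oldest first]: 108 @ $5.60 + 191 @ $7.90 + 68 @ $7.00 = $2,589.70
Total COGS = $838.55 + $1,079.65 + $3,806.35 + $2,589.70 = $8,314.25
Ending inventory: 30 @ $7.00 + 222 @ $6.70 = $1,697.40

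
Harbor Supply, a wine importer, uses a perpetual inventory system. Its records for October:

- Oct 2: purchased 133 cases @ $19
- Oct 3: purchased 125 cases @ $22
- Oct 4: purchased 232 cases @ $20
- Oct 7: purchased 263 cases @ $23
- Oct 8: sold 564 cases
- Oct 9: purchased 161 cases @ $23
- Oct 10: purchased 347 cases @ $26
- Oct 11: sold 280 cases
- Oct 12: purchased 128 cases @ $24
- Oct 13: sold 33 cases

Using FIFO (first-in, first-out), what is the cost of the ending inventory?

Ending inventory = $12,945

Oct 8, 564 sold [FIFO — oldest first]: 133 @ $19 + 125 @ $22 + 232 @ $20 + 74 @ $23 = $11,619
Oct 11, 280 sold [FIFO — oldest first]: 189 @ $23 + 91 @ $23 = $6,440
Oct 13, 33 sold [FIFO — oldest first]: 33 @ $23 = $759
Total COGS = $11,619 + $6,440 + $759 = $18,818
Ending inventory: 37 @ $23 + 347 @ $26 + 128 @ $24 = $12,945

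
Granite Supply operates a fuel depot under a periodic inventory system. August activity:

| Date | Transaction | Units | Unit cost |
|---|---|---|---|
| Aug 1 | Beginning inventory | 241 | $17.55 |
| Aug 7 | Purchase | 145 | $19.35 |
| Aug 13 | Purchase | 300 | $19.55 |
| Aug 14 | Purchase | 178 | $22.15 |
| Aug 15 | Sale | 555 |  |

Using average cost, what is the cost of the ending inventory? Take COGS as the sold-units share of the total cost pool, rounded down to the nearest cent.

Aug 15, sell 555: 555/864 × $16,843.00 → $10,819.28
Ending inventory (cost pool remaining) = $6,023.72

Ending inventory = $6,023.72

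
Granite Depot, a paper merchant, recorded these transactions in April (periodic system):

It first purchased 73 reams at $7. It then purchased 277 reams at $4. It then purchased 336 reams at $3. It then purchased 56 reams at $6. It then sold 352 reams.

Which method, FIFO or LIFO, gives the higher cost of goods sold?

FIFO COGS: 73 @ $7 + 277 @ $4 + 2 @ $3 = $1,625
LIFO COGS: 56 @ $6 + 296 @ $3 = $1,224

FIFO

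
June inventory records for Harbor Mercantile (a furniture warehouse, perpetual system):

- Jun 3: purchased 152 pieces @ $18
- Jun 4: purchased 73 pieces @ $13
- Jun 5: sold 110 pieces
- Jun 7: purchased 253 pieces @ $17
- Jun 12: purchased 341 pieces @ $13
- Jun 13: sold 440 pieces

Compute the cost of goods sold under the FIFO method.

COGS = $8,922

Jun 5, 110 sold [FIFO — oldest first]: 110 @ $18 = $1,980
Jun 13, 440 sold [FIFO — oldest first]: 42 @ $18 + 73 @ $13 + 253 @ $17 + 72 @ $13 = $6,942
Total COGS = $1,980 + $6,942 = $8,922
Ending inventory: 269 @ $13 = $3,497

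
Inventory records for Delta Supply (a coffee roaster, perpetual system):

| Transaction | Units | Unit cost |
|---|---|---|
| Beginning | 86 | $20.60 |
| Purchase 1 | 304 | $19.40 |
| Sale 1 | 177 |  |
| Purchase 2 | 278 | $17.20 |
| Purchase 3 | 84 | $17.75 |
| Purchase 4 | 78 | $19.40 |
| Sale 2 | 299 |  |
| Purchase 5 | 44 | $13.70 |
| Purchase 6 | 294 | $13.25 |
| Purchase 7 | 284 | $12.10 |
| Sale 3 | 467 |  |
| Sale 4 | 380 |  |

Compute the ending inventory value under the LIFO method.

Sale 1 (177) [LIFO — newest first]: 177 @ $19.40 = $3,433.80
Sale 2 (299) [LIFO — newest first]: 78 @ $19.40 + 84 @ $17.75 + 137 @ $17.20 = $5,360.60
Sale 3 (467) [LIFO — newest first]: 284 @ $12.10 + 183 @ $13.25 = $5,861.15
Sale 4 (380) [LIFO — newest first]: 111 @ $13.25 + 44 @ $13.70 + 141 @ $17.20 + 84 @ $19.40 = $6,128.35
Total COGS = $3,433.80 + $5,360.60 + $5,861.15 + $6,128.35 = $20,783.90
Ending inventory: 86 @ $20.60 + 43 @ $19.40 = $2,605.80

Ending inventory = $2,605.80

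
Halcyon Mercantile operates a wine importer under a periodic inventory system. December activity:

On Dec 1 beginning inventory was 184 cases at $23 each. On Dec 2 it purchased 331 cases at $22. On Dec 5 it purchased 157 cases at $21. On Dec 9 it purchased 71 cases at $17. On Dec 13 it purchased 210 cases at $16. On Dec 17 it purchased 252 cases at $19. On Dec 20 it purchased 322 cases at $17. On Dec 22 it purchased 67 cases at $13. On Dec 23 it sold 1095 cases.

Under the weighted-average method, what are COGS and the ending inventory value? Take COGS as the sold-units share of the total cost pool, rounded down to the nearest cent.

COGS = $20,959.56; ending inventory = $9,551.44

Dec 23, sell 1095: 1095/1594 × $30,511.00 → $20,959.56
Ending inventory (cost pool remaining) = $9,551.44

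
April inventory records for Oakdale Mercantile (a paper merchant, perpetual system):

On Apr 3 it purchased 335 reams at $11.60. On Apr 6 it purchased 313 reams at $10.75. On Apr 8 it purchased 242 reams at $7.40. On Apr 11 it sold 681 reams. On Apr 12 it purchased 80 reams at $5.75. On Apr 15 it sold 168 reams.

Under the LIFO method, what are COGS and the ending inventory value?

Apr 11, 681 sold [LIFO — newest first]: 242 @ $7.40 + 313 @ $10.75 + 126 @ $11.60 = $6,617.15
Apr 15, 168 sold [LIFO — newest first]: 80 @ $5.75 + 88 @ $11.60 = $1,480.80
Total COGS = $6,617.15 + $1,480.80 = $8,097.95
Ending inventory: 121 @ $11.60 = $1,403.60
Check: goods available $9,501.55 = COGS $8,097.95 + ending $1,403.60

COGS = $8,097.95; ending inventory = $1,403.60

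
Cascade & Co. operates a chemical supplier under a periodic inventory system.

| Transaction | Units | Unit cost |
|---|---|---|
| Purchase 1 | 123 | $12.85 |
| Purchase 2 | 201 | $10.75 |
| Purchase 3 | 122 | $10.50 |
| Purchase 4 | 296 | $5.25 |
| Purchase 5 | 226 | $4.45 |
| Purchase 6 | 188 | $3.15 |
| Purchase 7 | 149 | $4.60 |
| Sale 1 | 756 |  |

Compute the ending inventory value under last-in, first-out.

Sale 1 (756) [LIFO — newest first]: 149 @ $4.60 + 188 @ $3.15 + 226 @ $4.45 + 193 @ $5.25 = $3,296.55
Ending inventory: 123 @ $12.85 + 201 @ $10.75 + 122 @ $10.50 + 103 @ $5.25 = $5,563.05
Check: goods available $8,859.60 = COGS $3,296.55 + ending $5,563.05

Ending inventory = $5,563.05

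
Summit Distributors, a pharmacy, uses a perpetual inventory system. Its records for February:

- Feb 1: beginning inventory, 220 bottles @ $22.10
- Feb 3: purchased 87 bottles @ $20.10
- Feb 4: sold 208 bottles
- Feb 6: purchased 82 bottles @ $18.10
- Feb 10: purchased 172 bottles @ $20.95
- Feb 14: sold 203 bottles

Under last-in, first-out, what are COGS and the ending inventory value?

COGS = $8,587.30; ending inventory = $3,111.00

Feb 4, 208 sold [LIFO — newest first]: 87 @ $20.10 + 121 @ $22.10 = $4,422.80
Feb 14, 203 sold [LIFO — newest first]: 172 @ $20.95 + 31 @ $18.10 = $4,164.50
Total COGS = $4,422.80 + $4,164.50 = $8,587.30
Ending inventory: 99 @ $22.10 + 51 @ $18.10 = $3,111.00
Check: goods available $11,698.30 = COGS $8,587.30 + ending $3,111.00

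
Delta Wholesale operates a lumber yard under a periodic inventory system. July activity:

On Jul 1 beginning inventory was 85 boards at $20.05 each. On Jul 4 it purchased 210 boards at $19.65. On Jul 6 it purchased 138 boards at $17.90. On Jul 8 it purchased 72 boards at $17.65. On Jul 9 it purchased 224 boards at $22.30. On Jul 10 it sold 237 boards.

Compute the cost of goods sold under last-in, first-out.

Jul 10, 237 sold [LIFO — newest first]: 224 @ $22.30 + 13 @ $17.65 = $5,224.65
Ending inventory: 85 @ $20.05 + 210 @ $19.65 + 138 @ $17.90 + 59 @ $17.65 = $9,342.30
Check: goods available $14,566.95 = COGS $5,224.65 + ending $9,342.30

COGS = $5,224.65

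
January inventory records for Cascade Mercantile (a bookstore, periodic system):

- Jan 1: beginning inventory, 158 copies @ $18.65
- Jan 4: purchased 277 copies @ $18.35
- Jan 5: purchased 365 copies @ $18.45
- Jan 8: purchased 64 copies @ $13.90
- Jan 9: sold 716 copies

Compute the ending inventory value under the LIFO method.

Ending inventory = $2,760.20

Jan 9, 716 sold [LIFO — newest first]: 64 @ $13.90 + 365 @ $18.45 + 277 @ $18.35 + 10 @ $18.65 = $12,893.30
Ending inventory: 148 @ $18.65 = $2,760.20
Check: goods available $15,653.50 = COGS $12,893.30 + ending $2,760.20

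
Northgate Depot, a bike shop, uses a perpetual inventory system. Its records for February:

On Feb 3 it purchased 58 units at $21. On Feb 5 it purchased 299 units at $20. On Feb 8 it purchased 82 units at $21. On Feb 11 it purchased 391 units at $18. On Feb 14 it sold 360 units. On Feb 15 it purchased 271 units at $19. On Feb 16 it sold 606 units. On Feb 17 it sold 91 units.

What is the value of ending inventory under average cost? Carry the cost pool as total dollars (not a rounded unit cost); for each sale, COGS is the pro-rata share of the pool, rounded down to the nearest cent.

After Feb 3: 58 on hand, pool $1,218.00 (≈ $21.0000 each)
After Feb 5: 357 on hand, pool $7,198.00 (≈ $20.1625 each)
After Feb 8: 439 on hand, pool $8,920.00 (≈ $20.3189 each)
After Feb 11: 830 on hand, pool $15,958.00 (≈ $19.2265 each)
Feb 14, sell 360: 360/830 × $15,958.00 → $6,921.54
After Feb 15: 741 on hand, pool $14,185.46 (≈ $19.1437 each)
Feb 16, sell 606: 606/741 × $14,185.46 → $11,601.06
Feb 17, sell 91: 91/135 × $2,584.40 → $1,742.07
Total COGS = $6,921.54 + $11,601.06 + $1,742.07 = $20,264.67
Ending inventory (cost pool remaining) = $842.33

Ending inventory = $842.33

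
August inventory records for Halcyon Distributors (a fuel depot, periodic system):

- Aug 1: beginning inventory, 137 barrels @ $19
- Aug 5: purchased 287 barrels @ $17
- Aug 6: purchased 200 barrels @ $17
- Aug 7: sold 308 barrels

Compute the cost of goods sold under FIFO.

Aug 7, 308 sold [FIFO — oldest first]: 137 @ $19 + 171 @ $17 = $5,510
Ending inventory: 116 @ $17 + 200 @ $17 = $5,372
Check: goods available $10,882 = COGS $5,510 + ending $5,372

COGS = $5,510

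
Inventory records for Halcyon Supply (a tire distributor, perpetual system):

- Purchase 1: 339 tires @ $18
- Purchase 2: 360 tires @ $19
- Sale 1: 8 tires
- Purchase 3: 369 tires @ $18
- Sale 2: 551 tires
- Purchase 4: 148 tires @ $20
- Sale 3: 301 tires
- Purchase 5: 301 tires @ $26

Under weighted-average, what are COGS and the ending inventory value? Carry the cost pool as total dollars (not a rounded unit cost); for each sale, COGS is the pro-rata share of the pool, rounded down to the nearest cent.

COGS = $15,883.01; ending inventory = $14,486.99

After Purchase 1: 339 on hand, pool $6,102.00 (≈ $18.0000 each)
After Purchase 2: 699 on hand, pool $12,942.00 (≈ $18.5150 each)
Sale 1, sell 8: 8/699 × $12,942.00 → $148.12
After Purchase 3: 1060 on hand, pool $19,435.88 (≈ $18.3357 each)
Sale 2, sell 551: 551/1060 × $19,435.88 → $10,102.99
After Purchase 4: 657 on hand, pool $12,292.89 (≈ $18.7106 each)
Sale 3, sell 301: 301/657 × $12,292.89 → $5,631.90
After Purchase 5: 657 on hand, pool $14,486.99 (≈ $22.0502 each)
Total COGS = $148.12 + $10,102.99 + $5,631.90 = $15,883.01
Ending inventory (cost pool remaining) = $14,486.99
Check: goods available $30,370.00 = COGS $15,883.01 + ending $14,486.99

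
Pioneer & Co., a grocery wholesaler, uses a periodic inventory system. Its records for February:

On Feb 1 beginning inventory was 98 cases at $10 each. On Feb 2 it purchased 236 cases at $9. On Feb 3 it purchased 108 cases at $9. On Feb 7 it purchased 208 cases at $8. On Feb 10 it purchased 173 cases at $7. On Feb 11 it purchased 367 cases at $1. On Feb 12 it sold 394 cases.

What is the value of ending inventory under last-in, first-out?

Feb 12, 394 sold [LIFO — newest first]: 367 @ $1 + 27 @ $7 = $556
Ending inventory: 98 @ $10 + 236 @ $9 + 108 @ $9 + 208 @ $8 + 146 @ $7 = $6,762

Ending inventory = $6,762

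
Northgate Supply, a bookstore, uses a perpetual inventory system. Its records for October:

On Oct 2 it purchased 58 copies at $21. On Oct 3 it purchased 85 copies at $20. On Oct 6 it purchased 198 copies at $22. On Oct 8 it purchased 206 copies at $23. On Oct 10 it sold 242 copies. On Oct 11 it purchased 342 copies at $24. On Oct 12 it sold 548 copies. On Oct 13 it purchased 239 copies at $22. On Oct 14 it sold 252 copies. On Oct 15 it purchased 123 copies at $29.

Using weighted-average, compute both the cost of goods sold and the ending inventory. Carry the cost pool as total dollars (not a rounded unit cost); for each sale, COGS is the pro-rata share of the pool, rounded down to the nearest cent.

After Oct 2: 58 on hand, pool $1,218.00 (≈ $21.0000 each)
After Oct 3: 143 on hand, pool $2,918.00 (≈ $20.4056 each)
After Oct 6: 341 on hand, pool $7,274.00 (≈ $21.3314 each)
After Oct 8: 547 on hand, pool $12,012.00 (≈ $21.9598 each)
Oct 10, sell 242: 242/547 × $12,012.00 → $5,314.26
After Oct 11: 647 on hand, pool $14,905.74 (≈ $23.0382 each)
Oct 12, sell 548: 548/647 × $14,905.74 → $12,624.95
After Oct 13: 338 on hand, pool $7,538.79 (≈ $22.3041 each)
Oct 14, sell 252: 252/338 × $7,538.79 → $5,620.63
After Oct 15: 209 on hand, pool $5,485.16 (≈ $26.2448 each)
Total COGS = $5,314.26 + $12,624.95 + $5,620.63 = $23,559.84
Ending inventory (cost pool remaining) = $5,485.16
Check: goods available $29,045.00 = COGS $23,559.84 + ending $5,485.16

COGS = $23,559.84; ending inventory = $5,485.16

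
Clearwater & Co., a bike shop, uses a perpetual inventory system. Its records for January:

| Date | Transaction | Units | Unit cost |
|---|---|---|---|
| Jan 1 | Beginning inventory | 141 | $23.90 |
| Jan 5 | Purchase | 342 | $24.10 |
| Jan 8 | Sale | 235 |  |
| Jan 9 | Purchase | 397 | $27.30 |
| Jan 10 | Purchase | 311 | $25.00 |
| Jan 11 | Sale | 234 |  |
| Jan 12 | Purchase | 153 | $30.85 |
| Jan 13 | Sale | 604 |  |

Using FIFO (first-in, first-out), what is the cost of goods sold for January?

Jan 8, 235 sold [FIFO — oldest first]: 141 @ $23.90 + 94 @ $24.10 = $5,635.30
Jan 11, 234 sold [FIFO — oldest first]: 234 @ $24.10 = $5,639.40
Jan 13, 604 sold [FIFO — oldest first]: 14 @ $24.10 + 397 @ $27.30 + 193 @ $25.00 = $16,000.50
Total COGS = $5,635.30 + $5,639.40 + $16,000.50 = $27,275.20
Ending inventory: 118 @ $25.00 + 153 @ $30.85 = $7,670.05

COGS = $27,275.20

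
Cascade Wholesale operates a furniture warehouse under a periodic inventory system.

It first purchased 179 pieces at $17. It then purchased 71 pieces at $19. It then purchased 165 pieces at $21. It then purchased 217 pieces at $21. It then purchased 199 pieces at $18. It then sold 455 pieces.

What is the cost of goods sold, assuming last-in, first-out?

Sale 1 (455) [LIFO — newest first]: 199 @ $18 + 217 @ $21 + 39 @ $21 = $8,958
Ending inventory: 179 @ $17 + 71 @ $19 + 126 @ $21 = $7,038
Check: goods available $15,996 = COGS $8,958 + ending $7,038

COGS = $8,958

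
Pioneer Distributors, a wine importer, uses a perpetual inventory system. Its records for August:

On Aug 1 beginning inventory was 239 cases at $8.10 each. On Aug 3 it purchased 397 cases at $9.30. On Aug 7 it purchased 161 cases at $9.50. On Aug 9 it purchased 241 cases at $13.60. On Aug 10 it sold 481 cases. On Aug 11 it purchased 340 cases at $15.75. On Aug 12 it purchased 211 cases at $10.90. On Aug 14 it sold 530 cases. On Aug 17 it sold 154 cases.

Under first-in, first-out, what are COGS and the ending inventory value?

Aug 10, 481 sold [FIFO — oldest first]: 239 @ $8.10 + 242 @ $9.30 = $4,186.50
Aug 14, 530 sold [FIFO — oldest first]: 155 @ $9.30 + 161 @ $9.50 + 214 @ $13.60 = $5,881.40
Aug 17, 154 sold [FIFO — oldest first]: 27 @ $13.60 + 127 @ $15.75 = $2,367.45
Total COGS = $4,186.50 + $5,881.40 + $2,367.45 = $12,435.35
Ending inventory: 213 @ $15.75 + 211 @ $10.90 = $5,654.65
Check: goods available $18,090.00 = COGS $12,435.35 + ending $5,654.65

COGS = $12,435.35; ending inventory = $5,654.65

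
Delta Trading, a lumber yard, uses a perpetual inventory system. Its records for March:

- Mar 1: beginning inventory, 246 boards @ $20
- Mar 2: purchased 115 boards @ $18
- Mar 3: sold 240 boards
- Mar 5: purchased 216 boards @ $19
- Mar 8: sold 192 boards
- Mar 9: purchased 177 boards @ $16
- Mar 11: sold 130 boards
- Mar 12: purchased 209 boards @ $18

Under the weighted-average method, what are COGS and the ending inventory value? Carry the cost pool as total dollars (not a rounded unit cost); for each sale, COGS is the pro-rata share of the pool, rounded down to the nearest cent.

COGS = $10,583.35; ending inventory = $7,104.65

After Mar 1: 246 on hand, pool $4,920.00 (≈ $20.0000 each)
After Mar 2: 361 on hand, pool $6,990.00 (≈ $19.3629 each)
Mar 3, sell 240: 240/361 × $6,990.00 → $4,647.09
After Mar 5: 337 on hand, pool $6,446.91 (≈ $19.1303 each)
Mar 8, sell 192: 192/337 × $6,446.91 → $3,673.01
After Mar 9: 322 on hand, pool $5,605.90 (≈ $17.4096 each)
Mar 11, sell 130: 130/322 × $5,605.90 → $2,263.25
After Mar 12: 401 on hand, pool $7,104.65 (≈ $17.7173 each)
Total COGS = $4,647.09 + $3,673.01 + $2,263.25 = $10,583.35
Ending inventory (cost pool remaining) = $7,104.65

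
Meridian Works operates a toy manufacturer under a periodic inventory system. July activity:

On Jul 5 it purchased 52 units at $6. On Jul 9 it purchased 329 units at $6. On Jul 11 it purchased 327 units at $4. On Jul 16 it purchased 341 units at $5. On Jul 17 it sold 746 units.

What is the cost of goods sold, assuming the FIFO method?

Jul 17, 746 sold [FIFO — oldest first]: 52 @ $6 + 329 @ $6 + 327 @ $4 + 38 @ $5 = $3,784
Ending inventory: 303 @ $5 = $1,515

COGS = $3,784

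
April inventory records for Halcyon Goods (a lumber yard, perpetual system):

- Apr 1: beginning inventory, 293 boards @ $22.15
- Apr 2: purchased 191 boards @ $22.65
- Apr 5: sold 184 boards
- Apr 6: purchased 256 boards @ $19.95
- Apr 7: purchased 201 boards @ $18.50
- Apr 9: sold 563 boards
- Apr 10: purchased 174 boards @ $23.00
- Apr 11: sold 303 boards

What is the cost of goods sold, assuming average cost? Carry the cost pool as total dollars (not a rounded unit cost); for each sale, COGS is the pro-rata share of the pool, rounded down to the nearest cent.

COGS = $22,233.94

After Apr 1: 293 on hand, pool $6,489.95 (≈ $22.1500 each)
After Apr 2: 484 on hand, pool $10,816.10 (≈ $22.3473 each)
Apr 5, sell 184: 184/484 × $10,816.10 → $4,111.90
After Apr 6: 556 on hand, pool $11,811.40 (≈ $21.2435 each)
After Apr 7: 757 on hand, pool $15,529.90 (≈ $20.5151 each)
Apr 9, sell 563: 563/757 × $15,529.90 → $11,549.97
After Apr 10: 368 on hand, pool $7,981.93 (≈ $21.6900 each)
Apr 11, sell 303: 303/368 × $7,981.93 → $6,572.07
Total COGS = $4,111.90 + $11,549.97 + $6,572.07 = $22,233.94
Ending inventory (cost pool remaining) = $1,409.86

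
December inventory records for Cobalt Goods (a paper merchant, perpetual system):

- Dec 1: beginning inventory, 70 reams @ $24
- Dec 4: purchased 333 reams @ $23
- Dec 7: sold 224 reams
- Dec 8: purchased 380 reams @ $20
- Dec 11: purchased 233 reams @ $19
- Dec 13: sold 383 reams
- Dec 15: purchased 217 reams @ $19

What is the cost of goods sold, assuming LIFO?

COGS = $12,579

Dec 7, 224 sold [LIFO — newest first]: 224 @ $23 = $5,152
Dec 13, 383 sold [LIFO — newest first]: 233 @ $19 + 150 @ $20 = $7,427
Total COGS = $5,152 + $7,427 = $12,579
Ending inventory: 70 @ $24 + 109 @ $23 + 230 @ $20 + 217 @ $19 = $12,910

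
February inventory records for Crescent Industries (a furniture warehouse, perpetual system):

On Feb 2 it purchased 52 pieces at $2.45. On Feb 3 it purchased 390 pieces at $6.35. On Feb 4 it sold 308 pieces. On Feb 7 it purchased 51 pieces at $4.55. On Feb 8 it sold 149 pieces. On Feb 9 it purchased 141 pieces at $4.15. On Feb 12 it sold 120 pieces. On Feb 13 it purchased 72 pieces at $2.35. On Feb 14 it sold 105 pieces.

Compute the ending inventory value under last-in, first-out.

Feb 4, 308 sold [LIFO — newest first]: 308 @ $6.35 = $1,955.80
Feb 8, 149 sold [LIFO — newest first]: 51 @ $4.55 + 82 @ $6.35 + 16 @ $2.45 = $791.95
Feb 12, 120 sold [LIFO — newest first]: 120 @ $4.15 = $498.00
Feb 14, 105 sold [LIFO — newest first]: 72 @ $2.35 + 21 @ $4.15 + 12 @ $2.45 = $285.75
Total COGS = $1,955.80 + $791.95 + $498.00 + $285.75 = $3,531.50
Ending inventory: 24 @ $2.45 = $58.80
Check: goods available $3,590.30 = COGS $3,531.50 + ending $58.80

Ending inventory = $58.80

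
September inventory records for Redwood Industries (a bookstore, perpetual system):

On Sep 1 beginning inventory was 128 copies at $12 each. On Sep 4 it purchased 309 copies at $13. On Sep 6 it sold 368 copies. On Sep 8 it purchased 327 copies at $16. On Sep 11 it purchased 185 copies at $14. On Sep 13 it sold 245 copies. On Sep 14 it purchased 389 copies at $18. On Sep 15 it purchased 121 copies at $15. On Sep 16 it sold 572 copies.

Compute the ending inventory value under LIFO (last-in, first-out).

Ending inventory = $4,108

Sep 6, 368 sold [LIFO — newest first]: 309 @ $13 + 59 @ $12 = $4,725
Sep 13, 245 sold [LIFO — newest first]: 185 @ $14 + 60 @ $16 = $3,550
Sep 16, 572 sold [LIFO — newest first]: 121 @ $15 + 389 @ $18 + 62 @ $16 = $9,809
Total COGS = $4,725 + $3,550 + $9,809 = $18,084
Ending inventory: 69 @ $12 + 205 @ $16 = $4,108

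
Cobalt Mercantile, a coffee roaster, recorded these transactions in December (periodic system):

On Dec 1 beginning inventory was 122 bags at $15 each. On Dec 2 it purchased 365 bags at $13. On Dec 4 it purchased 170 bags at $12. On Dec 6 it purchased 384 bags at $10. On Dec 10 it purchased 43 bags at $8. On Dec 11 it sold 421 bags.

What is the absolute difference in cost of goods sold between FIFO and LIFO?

FIFO COGS: 122 @ $15 + 299 @ $13 = $5,717
LIFO COGS: 43 @ $8 + 378 @ $10 = $4,124
Difference = |$5,717 − $4,124| = $1,593

$1,593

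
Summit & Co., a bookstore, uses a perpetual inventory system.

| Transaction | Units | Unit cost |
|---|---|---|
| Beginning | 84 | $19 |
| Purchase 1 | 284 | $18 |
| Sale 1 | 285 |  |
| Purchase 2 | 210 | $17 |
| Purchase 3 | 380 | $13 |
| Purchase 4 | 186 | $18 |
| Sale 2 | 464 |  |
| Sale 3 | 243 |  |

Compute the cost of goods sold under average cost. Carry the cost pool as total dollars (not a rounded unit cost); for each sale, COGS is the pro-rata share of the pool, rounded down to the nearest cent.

COGS = $16,200.01

After Beginning: 84 on hand, pool $1,596.00 (≈ $19.0000 each)
After Purchase 1: 368 on hand, pool $6,708.00 (≈ $18.2283 each)
Sale 1, sell 285: 285/368 × $6,708.00 → $5,195.05
After Purchase 2: 293 on hand, pool $5,082.95 (≈ $17.3480 each)
After Purchase 3: 673 on hand, pool $10,022.95 (≈ $14.8929 each)
After Purchase 4: 859 on hand, pool $13,370.95 (≈ $15.5657 each)
Sale 2, sell 464: 464/859 × $13,370.95 → $7,222.49
Sale 3, sell 243: 243/395 × $6,148.46 → $3,782.47
Total COGS = $5,195.05 + $7,222.49 + $3,782.47 = $16,200.01
Ending inventory (cost pool remaining) = $2,365.99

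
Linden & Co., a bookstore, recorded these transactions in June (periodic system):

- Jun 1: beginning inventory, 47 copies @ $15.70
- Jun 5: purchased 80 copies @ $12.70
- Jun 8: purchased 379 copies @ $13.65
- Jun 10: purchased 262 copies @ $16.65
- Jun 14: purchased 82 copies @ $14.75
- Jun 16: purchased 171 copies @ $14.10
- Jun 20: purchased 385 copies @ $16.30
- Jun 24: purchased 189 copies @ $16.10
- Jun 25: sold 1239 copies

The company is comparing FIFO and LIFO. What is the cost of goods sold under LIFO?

COGS = $19,348.80

FIFO COGS: 47 @ $15.70 + 80 @ $12.70 + 379 @ $13.65 + 262 @ $16.65 + 82 @ $14.75 + 171 @ $14.10 + 218 @ $16.30 = $18,463.55
LIFO COGS: 189 @ $16.10 + 385 @ $16.30 + 171 @ $14.10 + 82 @ $14.75 + 262 @ $16.65 + 150 @ $13.65 = $19,348.80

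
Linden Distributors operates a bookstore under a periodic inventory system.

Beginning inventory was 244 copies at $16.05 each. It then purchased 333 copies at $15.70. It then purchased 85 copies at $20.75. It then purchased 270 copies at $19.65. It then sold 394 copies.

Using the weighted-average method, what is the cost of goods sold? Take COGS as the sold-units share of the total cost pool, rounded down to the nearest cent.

COGS = $6,854.22

Sale 1, sell 394: 394/932 × $16,213.55 → $6,854.22
Ending inventory (cost pool remaining) = $9,359.33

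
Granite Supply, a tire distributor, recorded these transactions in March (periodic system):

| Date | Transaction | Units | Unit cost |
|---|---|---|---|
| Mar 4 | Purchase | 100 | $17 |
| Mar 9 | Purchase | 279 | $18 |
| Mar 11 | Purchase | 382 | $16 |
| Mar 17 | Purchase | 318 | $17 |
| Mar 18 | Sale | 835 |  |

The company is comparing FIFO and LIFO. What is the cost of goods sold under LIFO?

FIFO COGS: 100 @ $17 + 279 @ $18 + 382 @ $16 + 74 @ $17 = $14,092
LIFO COGS: 318 @ $17 + 382 @ $16 + 135 @ $18 = $13,948

COGS = $13,948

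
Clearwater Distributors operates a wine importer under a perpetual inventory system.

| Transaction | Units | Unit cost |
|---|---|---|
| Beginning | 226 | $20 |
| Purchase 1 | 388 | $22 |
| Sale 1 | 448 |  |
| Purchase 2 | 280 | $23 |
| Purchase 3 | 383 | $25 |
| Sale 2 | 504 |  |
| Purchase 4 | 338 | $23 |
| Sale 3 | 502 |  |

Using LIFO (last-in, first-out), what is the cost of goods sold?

Sale 1 (448) [LIFO — newest first]: 388 @ $22 + 60 @ $20 = $9,736
Sale 2 (504) [LIFO — newest first]: 383 @ $25 + 121 @ $23 = $12,358
Sale 3 (502) [LIFO — newest first]: 338 @ $23 + 159 @ $23 + 5 @ $20 = $11,531
Total COGS = $9,736 + $12,358 + $11,531 = $33,625
Ending inventory: 161 @ $20 = $3,220
Check: goods available $36,845 = COGS $33,625 + ending $3,220

COGS = $33,625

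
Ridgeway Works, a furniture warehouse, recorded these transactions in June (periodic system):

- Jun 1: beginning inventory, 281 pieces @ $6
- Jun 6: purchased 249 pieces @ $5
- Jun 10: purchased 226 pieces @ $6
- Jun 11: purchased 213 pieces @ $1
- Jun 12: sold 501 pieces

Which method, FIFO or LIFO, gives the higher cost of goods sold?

FIFO

FIFO COGS: 281 @ $6 + 220 @ $5 = $2,786
LIFO COGS: 213 @ $1 + 226 @ $6 + 62 @ $5 = $1,879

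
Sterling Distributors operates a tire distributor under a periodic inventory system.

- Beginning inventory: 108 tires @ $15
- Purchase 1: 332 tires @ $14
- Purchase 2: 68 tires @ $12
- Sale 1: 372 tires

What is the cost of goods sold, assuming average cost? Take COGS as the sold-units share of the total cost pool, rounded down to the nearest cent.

Sale 1, sell 372: 372/508 × $7,084.00 → $5,187.49
Ending inventory (cost pool remaining) = $1,896.51

COGS = $5,187.49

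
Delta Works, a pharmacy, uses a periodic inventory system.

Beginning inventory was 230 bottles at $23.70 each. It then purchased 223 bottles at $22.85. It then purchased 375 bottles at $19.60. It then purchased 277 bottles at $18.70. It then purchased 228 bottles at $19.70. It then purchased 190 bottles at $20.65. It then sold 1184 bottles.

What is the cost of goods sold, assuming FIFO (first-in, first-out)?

COGS = $24,632.75

Sale 1 (1184) [FIFO — oldest first]: 230 @ $23.70 + 223 @ $22.85 + 375 @ $19.60 + 277 @ $18.70 + 79 @ $19.70 = $24,632.75
Ending inventory: 149 @ $19.70 + 190 @ $20.65 = $6,858.80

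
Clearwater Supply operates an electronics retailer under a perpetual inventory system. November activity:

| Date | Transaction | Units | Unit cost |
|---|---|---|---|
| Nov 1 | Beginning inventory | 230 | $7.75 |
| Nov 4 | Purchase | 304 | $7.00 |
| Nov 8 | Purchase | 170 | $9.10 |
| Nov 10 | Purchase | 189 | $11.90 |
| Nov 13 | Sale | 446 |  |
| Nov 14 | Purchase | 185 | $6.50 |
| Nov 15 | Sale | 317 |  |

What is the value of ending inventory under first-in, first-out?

Nov 13, 446 sold [FIFO — oldest first]: 230 @ $7.75 + 216 @ $7.00 = $3,294.50
Nov 15, 317 sold [FIFO — oldest first]: 88 @ $7.00 + 170 @ $9.10 + 59 @ $11.90 = $2,865.10
Total COGS = $3,294.50 + $2,865.10 = $6,159.60
Ending inventory: 130 @ $11.90 + 185 @ $6.50 = $2,749.50

Ending inventory = $2,749.50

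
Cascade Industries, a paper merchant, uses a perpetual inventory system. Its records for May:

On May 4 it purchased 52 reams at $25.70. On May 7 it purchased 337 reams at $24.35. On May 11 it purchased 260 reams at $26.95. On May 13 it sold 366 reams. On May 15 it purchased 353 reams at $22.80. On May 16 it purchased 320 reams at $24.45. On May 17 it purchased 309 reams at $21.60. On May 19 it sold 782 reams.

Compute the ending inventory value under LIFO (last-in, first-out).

May 13, 366 sold [LIFO — newest first]: 260 @ $26.95 + 106 @ $24.35 = $9,588.10
May 19, 782 sold [LIFO — newest first]: 309 @ $21.60 + 320 @ $24.45 + 153 @ $22.80 = $17,986.80
Total COGS = $9,588.10 + $17,986.80 = $27,574.90
Ending inventory: 52 @ $25.70 + 231 @ $24.35 + 200 @ $22.80 = $11,521.25
Check: goods available $39,096.15 = COGS $27,574.90 + ending $11,521.25

Ending inventory = $11,521.25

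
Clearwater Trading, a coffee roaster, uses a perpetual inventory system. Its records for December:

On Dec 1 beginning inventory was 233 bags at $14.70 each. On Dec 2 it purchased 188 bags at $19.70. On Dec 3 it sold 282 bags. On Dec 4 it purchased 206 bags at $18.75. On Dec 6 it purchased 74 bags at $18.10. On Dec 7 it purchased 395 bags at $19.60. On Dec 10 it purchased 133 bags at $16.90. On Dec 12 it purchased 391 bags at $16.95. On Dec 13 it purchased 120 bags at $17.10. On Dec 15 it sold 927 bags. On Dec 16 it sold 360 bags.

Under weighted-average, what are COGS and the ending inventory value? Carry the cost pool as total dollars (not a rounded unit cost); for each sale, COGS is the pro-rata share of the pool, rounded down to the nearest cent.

After Dec 1: 233 on hand, pool $3,425.10 (≈ $14.7000 each)
After Dec 2: 421 on hand, pool $7,128.70 (≈ $16.9328 each)
Dec 3, sell 282: 282/421 × $7,128.70 → $4,775.04
After Dec 4: 345 on hand, pool $6,216.16 (≈ $18.0179 each)
After Dec 6: 419 on hand, pool $7,555.56 (≈ $18.0324 each)
After Dec 7: 814 on hand, pool $15,297.56 (≈ $18.7931 each)
After Dec 10: 947 on hand, pool $17,545.26 (≈ $18.5272 each)
After Dec 12: 1338 on hand, pool $24,172.71 (≈ $18.0663 each)
After Dec 13: 1458 on hand, pool $26,224.71 (≈ $17.9868 each)
Dec 15, sell 927: 927/1458 × $26,224.71 → $16,673.73
Dec 16, sell 360: 360/531 × $9,550.98 → $6,475.24
Total COGS = $4,775.04 + $16,673.73 + $6,475.24 = $27,924.01
Ending inventory (cost pool remaining) = $3,075.74
Check: goods available $30,999.75 = COGS $27,924.01 + ending $3,075.74

COGS = $27,924.01; ending inventory = $3,075.74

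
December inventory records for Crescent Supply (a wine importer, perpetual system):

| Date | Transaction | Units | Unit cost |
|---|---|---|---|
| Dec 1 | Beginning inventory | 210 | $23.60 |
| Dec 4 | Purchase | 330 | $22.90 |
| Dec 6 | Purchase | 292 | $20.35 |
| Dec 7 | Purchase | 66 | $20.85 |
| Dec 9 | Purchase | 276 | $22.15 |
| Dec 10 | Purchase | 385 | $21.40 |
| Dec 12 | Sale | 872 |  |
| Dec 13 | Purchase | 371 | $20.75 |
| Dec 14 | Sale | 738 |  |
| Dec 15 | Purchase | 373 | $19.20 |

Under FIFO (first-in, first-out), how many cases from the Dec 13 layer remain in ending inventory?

320

Dec 12, 872 sold [FIFO — oldest first]: 210 @ $23.60 + 330 @ $22.90 + 292 @ $20.35 + 40 @ $20.85 = $19,289.20
Dec 14, 738 sold [FIFO — oldest first]: 26 @ $20.85 + 276 @ $22.15 + 385 @ $21.40 + 51 @ $20.75 = $15,952.75
Total COGS = $19,289.20 + $15,952.75 = $35,241.95
Ending inventory: 320 @ $20.75 + 373 @ $19.20 = $13,801.60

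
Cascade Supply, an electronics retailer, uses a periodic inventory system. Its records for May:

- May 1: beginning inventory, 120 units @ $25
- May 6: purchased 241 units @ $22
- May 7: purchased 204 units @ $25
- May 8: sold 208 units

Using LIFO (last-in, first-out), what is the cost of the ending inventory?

Ending inventory = $8,214

May 8, 208 sold [LIFO — newest first]: 204 @ $25 + 4 @ $22 = $5,188
Ending inventory: 120 @ $25 + 237 @ $22 = $8,214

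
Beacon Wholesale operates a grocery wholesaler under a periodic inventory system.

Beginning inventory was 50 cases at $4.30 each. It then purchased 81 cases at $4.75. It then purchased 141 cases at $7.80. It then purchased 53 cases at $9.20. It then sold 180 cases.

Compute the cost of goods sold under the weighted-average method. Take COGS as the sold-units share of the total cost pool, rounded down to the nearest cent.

COGS = $1,211.34

Sale 1, sell 180: 180/325 × $2,187.15 → $1,211.34
Ending inventory (cost pool remaining) = $975.81
Check: goods available $2,187.15 = COGS $1,211.34 + ending $975.81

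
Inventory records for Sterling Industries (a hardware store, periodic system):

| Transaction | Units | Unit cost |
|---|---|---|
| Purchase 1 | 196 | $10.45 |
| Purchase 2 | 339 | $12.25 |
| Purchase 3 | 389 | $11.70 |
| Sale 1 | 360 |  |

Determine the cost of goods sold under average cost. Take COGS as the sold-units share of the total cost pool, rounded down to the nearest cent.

COGS = $4,189.18

Sale 1, sell 360: 360/924 × $10,752.25 → $4,189.18
Ending inventory (cost pool remaining) = $6,563.07
Check: goods available $10,752.25 = COGS $4,189.18 + ending $6,563.07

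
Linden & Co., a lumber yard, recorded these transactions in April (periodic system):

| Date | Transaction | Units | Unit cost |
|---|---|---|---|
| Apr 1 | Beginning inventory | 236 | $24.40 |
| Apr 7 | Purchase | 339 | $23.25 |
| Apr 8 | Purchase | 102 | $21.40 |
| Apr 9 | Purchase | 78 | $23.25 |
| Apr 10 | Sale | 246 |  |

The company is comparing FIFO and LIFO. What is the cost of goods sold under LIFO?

FIFO COGS: 236 @ $24.40 + 10 @ $23.25 = $5,990.90
LIFO COGS: 78 @ $23.25 + 102 @ $21.40 + 66 @ $23.25 = $5,530.80

COGS = $5,530.80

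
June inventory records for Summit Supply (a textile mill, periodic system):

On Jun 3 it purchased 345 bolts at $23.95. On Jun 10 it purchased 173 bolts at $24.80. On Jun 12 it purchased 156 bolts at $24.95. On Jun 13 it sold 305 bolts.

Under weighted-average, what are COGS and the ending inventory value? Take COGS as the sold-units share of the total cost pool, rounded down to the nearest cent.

COGS = $7,441.88; ending inventory = $9,003.47

Jun 13, sell 305: 305/674 × $16,445.35 → $7,441.88
Ending inventory (cost pool remaining) = $9,003.47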